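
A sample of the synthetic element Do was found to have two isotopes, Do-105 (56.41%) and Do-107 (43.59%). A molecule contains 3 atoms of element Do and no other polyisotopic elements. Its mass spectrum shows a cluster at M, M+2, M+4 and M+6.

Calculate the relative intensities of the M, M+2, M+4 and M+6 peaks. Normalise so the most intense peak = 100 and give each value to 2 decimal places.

The 3 Do atoms are independent, so intensities follow the terms of (0.5641 + 0.4359)^3.
P(M) = 0.5641^3 = 0.179502
P(M+2) = 3 × 0.5641^2 × 0.4359^1 = 0.416122
P(M+4) = 3 × 0.5641^1 × 0.4359^2 = 0.321552
P(M+6) = 0.4359^3 = 0.082825
The M+2 peak is largest (0.416122); scaling to 100 gives 43.14 : 100.00 : 77.27 : 19.90.

43.14 : 100.00 : 77.27 : 19.90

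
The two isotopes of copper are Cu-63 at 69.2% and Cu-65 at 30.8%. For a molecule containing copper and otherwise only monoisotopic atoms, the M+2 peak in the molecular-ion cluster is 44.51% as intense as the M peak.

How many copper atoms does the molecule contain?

The M+2/M ratio from n Cu atoms is n · q/p = n · 0.308/0.692.
n = 0.4451 × 0.692/0.308 = 1.00 ≈ 1

1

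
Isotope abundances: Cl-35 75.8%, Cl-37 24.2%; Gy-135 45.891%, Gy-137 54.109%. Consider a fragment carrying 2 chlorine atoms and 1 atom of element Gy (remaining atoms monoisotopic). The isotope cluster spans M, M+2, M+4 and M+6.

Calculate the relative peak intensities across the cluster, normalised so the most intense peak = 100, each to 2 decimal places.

55.02 : 100.00 : 47.03 : 6.61

Chlorine pattern (n=2): 0.574564 : 0.366872 : 0.058564
Element Gy pattern (n=1): 0.45891 : 0.54109
Convolve the two distributions (both contribute in 2-u steps):
  M: 0.574564×0.45891 = 0.263673
  M+2: 0.574564×0.54109 + 0.366872×0.45891 = 0.479252
  M+4: 0.366872×0.54109 + 0.058564×0.45891 = 0.225386
  M+6: 0.058564×0.54109 = 0.031688
Scale to base peak (0.479252) = 100: 55.02 : 100.00 : 47.03 : 6.61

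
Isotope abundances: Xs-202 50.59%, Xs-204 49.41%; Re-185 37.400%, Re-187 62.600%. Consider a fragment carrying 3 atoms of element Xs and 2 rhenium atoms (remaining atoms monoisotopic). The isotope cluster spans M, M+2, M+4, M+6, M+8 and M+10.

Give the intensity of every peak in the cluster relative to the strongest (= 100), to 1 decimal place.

5.3 : 33.5 : 82.6 : 100.0 : 59.5 : 13.9

Element Xs pattern (n=3): 0.12947742 : 0.37937217 : 0.3705234 : 0.12062701
Rhenium pattern (n=2): 0.139876 : 0.468248 : 0.391876
Convolve the two distributions (both contribute in 2-u steps):
  M: 0.12947742×0.139876 = 0.018111
  M+2: 0.12947742×0.468248 + 0.37937217×0.139876 = 0.113693
  M+4: 0.12947742×0.391876 + 0.37937217×0.468248 + 0.3705234×0.139876 = 0.280207
  M+6: 0.37937217×0.391876 + 0.3705234×0.468248 + 0.12062701×0.139876 = 0.339037
  M+8: 0.3705234×0.391876 + 0.12062701×0.468248 = 0.201683
  M+10: 0.12062701×0.391876 = 0.047271
Scale to base peak (0.339037) = 100: 5.3 : 33.5 : 82.6 : 100.0 : 59.5 : 13.9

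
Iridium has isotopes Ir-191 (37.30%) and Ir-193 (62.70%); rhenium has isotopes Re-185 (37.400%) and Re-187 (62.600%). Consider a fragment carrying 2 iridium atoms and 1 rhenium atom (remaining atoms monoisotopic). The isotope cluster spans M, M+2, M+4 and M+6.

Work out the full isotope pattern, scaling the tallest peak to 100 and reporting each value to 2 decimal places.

Iridium pattern (n=2): 0.139129 : 0.467742 : 0.393129
Rhenium pattern (n=1): 0.3740 : 0.6260
Convolve the two distributions (both contribute in 2-u steps):
  M: 0.139129×0.3740 = 0.052034
  M+2: 0.139129×0.6260 + 0.467742×0.3740 = 0.262030
  M+4: 0.467742×0.6260 + 0.393129×0.3740 = 0.439837
  M+6: 0.393129×0.6260 = 0.246099
Scale to base peak (0.439837) = 100: 11.83 : 59.57 : 100.00 : 55.95

11.83 : 59.57 : 100.00 : 55.95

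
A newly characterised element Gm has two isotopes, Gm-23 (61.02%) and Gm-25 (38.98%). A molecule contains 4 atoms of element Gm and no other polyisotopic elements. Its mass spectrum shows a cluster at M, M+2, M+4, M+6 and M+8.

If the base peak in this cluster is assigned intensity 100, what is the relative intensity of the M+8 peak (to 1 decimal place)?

(0.6102 + 0.3898)^4 gives M 0.1386, M+2 0.3543, M+4 0.3395, M+6 0.1446, M+8 0.0231; the largest is M+2.
P(M+2) = C(4,1) × 0.6102^3 × 0.3898^1 = 4 × 0.22720433 × 0.3898 = 0.354257 (base)
P(M+8) = C(4,4) × 0.6102^0 × 0.3898^4 = 1 × 1.0000 × 0.02308699 = 0.023087
Relative intensity = 0.023087 / 0.354257 × 100 = 6.5

6.5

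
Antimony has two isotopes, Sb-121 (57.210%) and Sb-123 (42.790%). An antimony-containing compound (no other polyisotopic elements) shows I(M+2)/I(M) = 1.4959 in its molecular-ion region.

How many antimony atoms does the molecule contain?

2

For n independent Sb atoms, I(M+2)/I(M) = n · (abundance Sb-123) / (abundance Sb-121) = n · 0.42790/0.57210.
n = 1.4959 × 0.57210/0.42790 = 2.00 ≈ 2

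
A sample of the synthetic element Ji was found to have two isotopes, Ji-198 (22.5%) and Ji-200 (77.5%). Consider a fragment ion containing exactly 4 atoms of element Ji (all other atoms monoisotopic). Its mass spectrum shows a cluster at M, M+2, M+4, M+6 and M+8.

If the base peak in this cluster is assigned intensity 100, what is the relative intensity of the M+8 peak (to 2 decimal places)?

(0.225 + 0.775)^4 gives M 0.0026, M+2 0.0353, M+4 0.1824, M+6 0.4189, M+8 0.3608; the largest is M+6.
P(M+6) = C(4,3) × 0.225^1 × 0.775^3 = 4 × 0.2250 × 0.46548438 = 0.418936 (base)
P(M+8) = C(4,4) × 0.225^0 × 0.775^4 = 1 × 1.0000 × 0.36075039 = 0.360750
Relative intensity = 0.360750 / 0.418936 × 100 = 86.11

86.11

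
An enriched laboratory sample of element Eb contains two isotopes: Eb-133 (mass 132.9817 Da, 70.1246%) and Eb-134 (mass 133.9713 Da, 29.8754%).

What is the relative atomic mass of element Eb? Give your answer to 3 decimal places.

The abundance-weighted mean is 0.701246 × 132.9817 + 0.298754 × 133.9713
= 93.25289 + 40.02446 = 133.27735 Da

133.277 Da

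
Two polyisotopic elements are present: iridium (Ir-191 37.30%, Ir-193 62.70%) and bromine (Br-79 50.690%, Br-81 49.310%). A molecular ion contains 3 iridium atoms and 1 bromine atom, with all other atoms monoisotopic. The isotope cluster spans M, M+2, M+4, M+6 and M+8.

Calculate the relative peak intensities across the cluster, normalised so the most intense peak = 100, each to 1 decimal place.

Iridium pattern (n=3): 0.05189512 : 0.26170165 : 0.43991135 : 0.24649188
Bromine pattern (n=1): 0.5069 : 0.4931
Convolve the two distributions (both contribute in 2-u steps):
  M: 0.05189512×0.5069 = 0.026306
  M+2: 0.05189512×0.4931 + 0.26170165×0.5069 = 0.158246
  M+4: 0.26170165×0.4931 + 0.43991135×0.5069 = 0.352036
  M+6: 0.43991135×0.4931 + 0.24649188×0.5069 = 0.341867
  M+8: 0.24649188×0.4931 = 0.121545
Scale to base peak (0.352036) = 100: 7.5 : 45.0 : 100.0 : 97.1 : 34.5

7.5 : 45.0 : 100.0 : 97.1 : 34.5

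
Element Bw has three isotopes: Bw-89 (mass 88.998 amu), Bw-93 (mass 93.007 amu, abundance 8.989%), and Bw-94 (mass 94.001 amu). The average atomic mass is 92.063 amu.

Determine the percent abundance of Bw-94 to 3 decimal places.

54.060%

Let x and y be the fractions of Bw-89 and Bw-94. Then x + y = 1 − 0.08989 = 0.91011 and 88.998x + 94.001y = 92.063 − 0.08989×93.007 = 83.70260077.
Substituting: 88.998x + 94.001(0.91011 − x) = 83.70260077
(88.998 − 94.001)x = -1.84864934  ⇒  x = 0.36951, y = 0.54060
Bw-89: 36.951%, Bw-94: 54.060%.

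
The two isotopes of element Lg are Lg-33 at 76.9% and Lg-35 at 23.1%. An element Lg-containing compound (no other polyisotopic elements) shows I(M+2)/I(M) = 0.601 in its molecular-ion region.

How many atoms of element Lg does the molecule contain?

2

For n independent Lg atoms, I(M+2)/I(M) = n · (abundance Lg-35) / (abundance Lg-33) = n · 0.231/0.769.
n = 0.601 × 0.769/0.231 = 2.00 ≈ 2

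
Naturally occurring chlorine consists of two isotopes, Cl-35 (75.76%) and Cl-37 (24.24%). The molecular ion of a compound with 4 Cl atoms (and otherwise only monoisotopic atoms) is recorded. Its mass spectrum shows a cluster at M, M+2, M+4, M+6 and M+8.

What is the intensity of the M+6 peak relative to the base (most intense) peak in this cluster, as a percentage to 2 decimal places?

10.24%

(0.7576 + 0.2424)^4 gives M 0.3294, M+2 0.4216, M+4 0.2023, M+6 0.0432, M+8 0.0035; the largest is M+2.
P(M+2) = C(4,1) × 0.7576^3 × 0.2424^1 = 4 × 0.4348304 × 0.2424 = 0.421612 (base)
P(M+6) = C(4,3) × 0.7576^1 × 0.2424^3 = 4 × 0.7576 × 0.01424288 = 0.043162
Relative intensity = 0.043162 / 0.421612 × 100 = 10.24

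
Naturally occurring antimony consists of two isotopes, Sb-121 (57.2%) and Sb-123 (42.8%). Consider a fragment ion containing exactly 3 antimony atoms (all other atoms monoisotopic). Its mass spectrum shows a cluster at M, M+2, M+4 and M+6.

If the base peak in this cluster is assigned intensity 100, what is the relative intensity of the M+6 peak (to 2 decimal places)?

18.66

Term probabilities: M 0.1871, M+2 0.4201, M+4 0.3143, M+6 0.0784. Base peak = M+2.
P(M+2) = C(3,1) × 0.572^2 × 0.428^1 = 3 × 0.327184 × 0.4280 = 0.420104 (base)
P(M+6) = C(3,3) × 0.572^0 × 0.428^3 = 1 × 1.0000 × 0.07840275 = 0.078403
Relative intensity = 0.078403 / 0.420104 × 100 = 18.66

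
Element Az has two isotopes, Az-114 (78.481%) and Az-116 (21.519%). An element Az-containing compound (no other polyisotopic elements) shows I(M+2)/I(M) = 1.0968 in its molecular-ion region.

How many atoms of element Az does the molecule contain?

4

With n Az atoms, P(M+2)/P(M) = C(n,1)·p^(n−1)q / p^n = n·q/p = n · 0.21519/0.78481.
n = 1.0968 × 0.78481/0.21519 = 4.00 ≈ 4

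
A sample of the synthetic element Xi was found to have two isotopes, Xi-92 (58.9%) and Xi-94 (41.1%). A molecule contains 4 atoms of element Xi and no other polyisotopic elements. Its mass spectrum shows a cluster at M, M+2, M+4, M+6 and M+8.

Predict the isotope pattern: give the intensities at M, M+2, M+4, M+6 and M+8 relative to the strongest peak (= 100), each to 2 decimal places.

Each Xi atom is independently Xi-92 (p = 0.589) or Xi-94 (q = 0.411); the cluster is the binomial expansion (p + q)^4.
P(M) = 0.589^4 = 0.120354
P(M+2) = 4 × 0.589^3 × 0.411^1 = 0.335929
P(M+4) = 6 × 0.589^2 × 0.411^2 = 0.351613
P(M+6) = 4 × 0.589^1 × 0.411^3 = 0.163569
P(M+8) = 0.411^4 = 0.028534
The M+4 peak is largest (0.351613); scaling to 100 gives 34.23 : 95.54 : 100.00 : 46.52 : 8.12.

34.23 : 95.54 : 100.00 : 46.52 : 8.12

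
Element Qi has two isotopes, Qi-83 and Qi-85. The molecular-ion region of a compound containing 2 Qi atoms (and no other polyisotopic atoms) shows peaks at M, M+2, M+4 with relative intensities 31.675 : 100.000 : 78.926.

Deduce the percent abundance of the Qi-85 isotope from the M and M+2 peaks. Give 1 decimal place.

Write p for the Qi-83 fraction. I(M+2)/I(M) = [C(2,1)·p^1·(1−p)] / p^2 = 2·(1−p)/p = 100.000/31.675 = 3.1571
(1−p)/p = 3.1571/2 = 1.5785  ⇒  p = 1/(1 + 1.5785) = 0.3878
Qi-83: 38.8%, Qi-85: 61.2%.

61.2%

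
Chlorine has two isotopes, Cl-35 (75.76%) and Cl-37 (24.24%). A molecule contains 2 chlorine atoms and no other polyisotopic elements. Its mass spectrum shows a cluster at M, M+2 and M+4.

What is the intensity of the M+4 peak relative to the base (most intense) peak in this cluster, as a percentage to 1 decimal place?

10.2%

Binomial terms of (0.7576 + 0.2424)^2: M 0.5740, M+2 0.3673, M+4 0.0588 → M is the base peak.
P(M) = C(2,0) × 0.7576^2 × 0.2424^0 = 1 × 0.57395776 × 1.0000 = 0.573958 (base)
P(M+4) = C(2,2) × 0.7576^0 × 0.2424^2 = 1 × 1.0000 × 0.05875776 = 0.058758
Relative intensity = 0.058758 / 0.573958 × 100 = 10.2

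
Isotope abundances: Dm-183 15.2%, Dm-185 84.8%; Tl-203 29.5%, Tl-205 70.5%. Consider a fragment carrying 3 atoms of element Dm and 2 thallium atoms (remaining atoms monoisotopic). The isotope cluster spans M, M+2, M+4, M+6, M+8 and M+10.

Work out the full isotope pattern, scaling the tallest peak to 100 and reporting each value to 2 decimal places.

0.07 : 1.58 : 13.14 : 52.49 : 100.00 : 72.75

Element Dm pattern (n=3): 0.00351181 : 0.05877658 : 0.32791142 : 0.60980019
Thallium pattern (n=2): 0.087025 : 0.41595 : 0.497025
Convolve the two distributions (both contribute in 2-u steps):
  M: 0.00351181×0.087025 = 0.000306
  M+2: 0.00351181×0.41595 + 0.05877658×0.087025 = 0.006576
  M+4: 0.00351181×0.497025 + 0.05877658×0.41595 + 0.32791142×0.087025 = 0.054730
  M+6: 0.05877658×0.497025 + 0.32791142×0.41595 + 0.60980019×0.087025 = 0.218676
  M+8: 0.32791142×0.497025 + 0.60980019×0.41595 = 0.416627
  M+10: 0.60980019×0.497025 = 0.303086
Scale to base peak (0.416627) = 100: 0.07 : 1.58 : 13.14 : 52.49 : 100.00 : 72.75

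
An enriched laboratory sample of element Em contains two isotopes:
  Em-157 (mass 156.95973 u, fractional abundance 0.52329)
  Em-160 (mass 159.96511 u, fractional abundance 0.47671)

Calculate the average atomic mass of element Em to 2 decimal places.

158.39 u

Weight each isotope mass by its fractional abundance: 0.52329 × 156.95973 + 0.47671 × 159.96511
= 82.135457 + 76.256968 = 158.392425 u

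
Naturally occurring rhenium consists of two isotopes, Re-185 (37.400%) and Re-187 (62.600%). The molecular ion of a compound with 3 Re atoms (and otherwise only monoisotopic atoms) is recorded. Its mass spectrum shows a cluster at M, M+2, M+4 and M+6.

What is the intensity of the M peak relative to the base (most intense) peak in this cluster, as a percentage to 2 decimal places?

Binomial terms of (0.37400 + 0.62600)^3: M 0.0523, M+2 0.2627, M+4 0.4397, M+6 0.2453 → M+4 is the base peak.
P(M+4) = C(3,2) × 0.37400^1 × 0.62600^2 = 3 × 0.3740 × 0.391876 = 0.439685 (base)
P(M) = C(3,0) × 0.37400^3 × 0.62600^0 = 1 × 0.05231362 × 1.0000 = 0.052314
Relative intensity = 0.052314 / 0.439685 × 100 = 11.90

11.90%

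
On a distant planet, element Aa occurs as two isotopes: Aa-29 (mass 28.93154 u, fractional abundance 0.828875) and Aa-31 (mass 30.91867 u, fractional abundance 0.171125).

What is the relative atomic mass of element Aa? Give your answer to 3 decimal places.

29.272 u

The abundance-weighted mean is 0.828875 × 28.93154 + 0.171125 × 30.91867
= 23.980630 + 5.290957 = 29.271587 u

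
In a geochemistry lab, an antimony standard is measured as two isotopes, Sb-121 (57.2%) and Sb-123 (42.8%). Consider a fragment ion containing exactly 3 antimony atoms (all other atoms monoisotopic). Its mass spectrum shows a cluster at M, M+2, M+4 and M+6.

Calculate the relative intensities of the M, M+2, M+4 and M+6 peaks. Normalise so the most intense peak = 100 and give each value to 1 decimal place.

44.5 : 100.0 : 74.8 : 18.7

The 3 Sb atoms are independent, so intensities follow the terms of (0.572 + 0.428)^3.
P(M) = 0.572^3 = 0.187149
P(M+2) = 3 × 0.572^2 × 0.428^1 = 0.420104
P(M+4) = 3 × 0.572^1 × 0.428^2 = 0.314344
P(M+6) = 0.428^3 = 0.078403
The M+2 peak is largest (0.420104); scaling to 100 gives 44.5 : 100.0 : 74.8 : 18.7.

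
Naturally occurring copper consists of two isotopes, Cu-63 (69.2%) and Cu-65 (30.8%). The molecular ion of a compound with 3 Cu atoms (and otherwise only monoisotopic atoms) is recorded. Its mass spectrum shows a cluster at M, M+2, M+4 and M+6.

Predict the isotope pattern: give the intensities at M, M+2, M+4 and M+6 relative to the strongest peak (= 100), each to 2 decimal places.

74.89 : 100.00 : 44.51 : 6.60

Each Cu atom is independently Cu-63 (p = 0.692) or Cu-65 (q = 0.308); the cluster is the binomial expansion (p + q)^3.
P(M) = 0.692^3 = 0.331374
P(M+2) = 3 × 0.692^2 × 0.308^1 = 0.442470
P(M+4) = 3 × 0.692^1 × 0.308^2 = 0.196938
P(M+6) = 0.308^3 = 0.029218
The M+2 peak is largest (0.442470); scaling to 100 gives 74.89 : 100.00 : 44.51 : 6.60.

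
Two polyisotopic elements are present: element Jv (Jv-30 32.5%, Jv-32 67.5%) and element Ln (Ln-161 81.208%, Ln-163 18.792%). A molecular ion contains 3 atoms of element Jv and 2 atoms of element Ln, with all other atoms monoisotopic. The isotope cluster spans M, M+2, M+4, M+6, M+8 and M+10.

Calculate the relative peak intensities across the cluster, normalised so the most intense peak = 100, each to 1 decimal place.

Element Jv pattern (n=3): 0.03432813 : 0.21389063 : 0.44423438 : 0.30754688
Element Ln pattern (n=2): 0.65947393 : 0.30521215 : 0.03531393
Convolve the two distributions (both contribute in 2-u steps):
  M: 0.03432813×0.65947393 = 0.022639
  M+2: 0.03432813×0.30521215 + 0.21389063×0.65947393 = 0.151533
  M+4: 0.03432813×0.03531393 + 0.21389063×0.30521215 + 0.44423438×0.65947393 = 0.359455
  M+6: 0.21389063×0.03531393 + 0.44423438×0.30521215 + 0.30754688×0.65947393 = 0.345958
  M+8: 0.44423438×0.03531393 + 0.30754688×0.30521215 = 0.109555
  M+10: 0.30754688×0.03531393 = 0.010861
Scale to base peak (0.359455) = 100: 6.3 : 42.2 : 100.0 : 96.2 : 30.5 : 3.0

6.3 : 42.2 : 100.0 : 96.2 : 30.5 : 3.0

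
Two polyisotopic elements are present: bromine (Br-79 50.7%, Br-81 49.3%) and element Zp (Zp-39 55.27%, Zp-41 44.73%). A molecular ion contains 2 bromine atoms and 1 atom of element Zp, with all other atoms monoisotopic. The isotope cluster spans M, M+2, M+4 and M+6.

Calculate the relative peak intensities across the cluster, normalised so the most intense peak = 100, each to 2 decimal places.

36.31 : 100.00 : 91.48 : 27.79

Bromine pattern (n=2): 0.257049 : 0.499902 : 0.243049
Element Zp pattern (n=1): 0.5527 : 0.4473
Convolve the two distributions (both contribute in 2-u steps):
  M: 0.257049×0.5527 = 0.142071
  M+2: 0.257049×0.4473 + 0.499902×0.5527 = 0.391274
  M+4: 0.499902×0.4473 + 0.243049×0.5527 = 0.357939
  M+6: 0.243049×0.4473 = 0.108716
Scale to base peak (0.391274) = 100: 36.31 : 100.00 : 91.48 : 27.79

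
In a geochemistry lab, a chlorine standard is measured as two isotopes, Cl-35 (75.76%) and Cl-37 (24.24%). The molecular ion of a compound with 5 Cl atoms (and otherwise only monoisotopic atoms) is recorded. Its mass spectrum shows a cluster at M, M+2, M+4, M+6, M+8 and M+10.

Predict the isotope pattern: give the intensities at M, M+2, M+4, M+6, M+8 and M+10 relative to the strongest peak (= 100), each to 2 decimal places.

62.51 : 100.00 : 63.99 : 20.47 : 3.28 : 0.21

The 5 Cl atoms are independent, so intensities follow the terms of (0.7576 + 0.2424)^5.
P(M) = 0.7576^5 = 0.249574
P(M+2) = 5 × 0.7576^4 × 0.2424^1 = 0.399266
P(M+4) = 10 × 0.7576^3 × 0.2424^2 = 0.255497
P(M+6) = 10 × 0.7576^2 × 0.2424^3 = 0.081748
P(M+8) = 5 × 0.7576^1 × 0.2424^4 = 0.013078
P(M+10) = 0.2424^5 = 0.000837
The M+2 peak is largest (0.399266); scaling to 100 gives 62.51 : 100.00 : 63.99 : 20.47 : 3.28 : 0.21.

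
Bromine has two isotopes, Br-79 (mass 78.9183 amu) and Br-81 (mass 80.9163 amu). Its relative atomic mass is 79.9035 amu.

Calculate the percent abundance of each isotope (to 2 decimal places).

Br-79: 50.69%, Br-81: 49.31%

With x = fraction of Br-79 (so Br-81 is 1 − x):
78.9183·x + 80.9163·(1 − x) = 79.9035
(78.9183 − 80.9163)·x = 79.9035 − 80.9163
x = -1.0128 / -1.9980 = 0.50691 → 50.69% Br-79, 49.31% Br-81.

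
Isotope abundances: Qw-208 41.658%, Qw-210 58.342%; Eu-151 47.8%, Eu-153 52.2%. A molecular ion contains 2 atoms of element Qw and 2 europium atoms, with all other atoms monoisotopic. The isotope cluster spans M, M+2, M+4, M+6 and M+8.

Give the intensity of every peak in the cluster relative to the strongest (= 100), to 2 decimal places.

Element Qw pattern (n=2): 0.1735389 : 0.48608221 : 0.3403789
Europium pattern (n=2): 0.228484 : 0.499032 : 0.272484
Convolve the two distributions (both contribute in 2-u steps):
  M: 0.1735389×0.228484 = 0.039651
  M+2: 0.1735389×0.499032 + 0.48608221×0.228484 = 0.197663
  M+4: 0.1735389×0.272484 + 0.48608221×0.499032 + 0.3403789×0.228484 = 0.367628
  M+6: 0.48608221×0.272484 + 0.3403789×0.499032 = 0.302310
  M+8: 0.3403789×0.272484 = 0.092748
Scale to base peak (0.367628) = 100: 10.79 : 53.77 : 100.00 : 82.23 : 25.23

10.79 : 53.77 : 100.00 : 82.23 : 25.23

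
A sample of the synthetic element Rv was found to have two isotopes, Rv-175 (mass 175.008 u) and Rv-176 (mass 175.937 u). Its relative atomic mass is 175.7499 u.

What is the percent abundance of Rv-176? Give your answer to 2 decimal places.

79.86%

With x = fraction of Rv-175 (so Rv-176 is 1 − x):
175.008·x + 175.937·(1 − x) = 175.7499
(175.008 − 175.937)·x = 175.7499 − 175.937
x = -0.1871 / -0.929 = 0.20140 → 20.14% Rv-175, 79.86% Rv-176.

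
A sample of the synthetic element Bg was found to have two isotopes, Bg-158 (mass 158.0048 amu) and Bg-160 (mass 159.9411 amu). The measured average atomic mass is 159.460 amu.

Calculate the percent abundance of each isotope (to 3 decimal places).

Let x be the fractional abundance of Bg-158; then Bg-160 has abundance 1 − x.
158.0048·x + 159.9411·(1 − x) = 159.460
(158.0048 − 159.9411)·x = 159.460 − 159.9411
x = -0.4811 / -1.9363 = 0.24846 → 24.846% Bg-158, 75.154% Bg-160.

Bg-158: 24.846%, Bg-160: 75.154%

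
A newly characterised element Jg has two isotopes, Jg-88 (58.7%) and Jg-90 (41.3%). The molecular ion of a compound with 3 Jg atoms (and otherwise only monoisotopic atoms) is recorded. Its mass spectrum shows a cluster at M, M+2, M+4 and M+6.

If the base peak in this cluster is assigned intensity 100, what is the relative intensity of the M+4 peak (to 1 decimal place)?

70.4

(0.587 + 0.413)^3 gives M 0.2023, M+2 0.4269, M+4 0.3004, M+6 0.0704; the largest is M+2.
P(M+2) = C(3,1) × 0.587^2 × 0.413^1 = 3 × 0.344569 × 0.4130 = 0.426921 (base)
P(M+4) = C(3,2) × 0.587^1 × 0.413^2 = 3 × 0.5870 × 0.170569 = 0.300372
Relative intensity = 0.300372 / 0.426921 × 100 = 70.4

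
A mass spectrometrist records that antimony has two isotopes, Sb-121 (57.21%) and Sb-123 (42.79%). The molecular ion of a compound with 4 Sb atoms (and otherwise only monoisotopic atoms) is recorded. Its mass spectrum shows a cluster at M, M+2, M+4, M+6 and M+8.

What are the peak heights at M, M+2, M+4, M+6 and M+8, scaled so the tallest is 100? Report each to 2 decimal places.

The 4 Sb atoms are independent, so intensities follow the terms of (0.5721 + 0.4279)^4.
P(M) = 0.5721^4 = 0.107124
P(M+2) = 4 × 0.5721^3 × 0.4279^1 = 0.320493
P(M+4) = 6 × 0.5721^2 × 0.4279^2 = 0.359567
P(M+6) = 4 × 0.5721^1 × 0.4279^3 = 0.179291
P(M+8) = 0.4279^4 = 0.033525
The M+4 peak is largest (0.359567); scaling to 100 gives 29.79 : 89.13 : 100.00 : 49.86 : 9.32.

29.79 : 89.13 : 100.00 : 49.86 : 9.32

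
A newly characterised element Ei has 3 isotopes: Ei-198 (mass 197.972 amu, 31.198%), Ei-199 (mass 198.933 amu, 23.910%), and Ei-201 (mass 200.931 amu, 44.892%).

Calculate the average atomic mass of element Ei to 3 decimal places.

Weight each isotope mass by its fractional abundance: 0.31198 × 197.972 + 0.23910 × 198.933 + 0.44892 × 200.931
= 61.7633 + 47.5649 + 90.2019 = 199.5301 amu

199.530 amu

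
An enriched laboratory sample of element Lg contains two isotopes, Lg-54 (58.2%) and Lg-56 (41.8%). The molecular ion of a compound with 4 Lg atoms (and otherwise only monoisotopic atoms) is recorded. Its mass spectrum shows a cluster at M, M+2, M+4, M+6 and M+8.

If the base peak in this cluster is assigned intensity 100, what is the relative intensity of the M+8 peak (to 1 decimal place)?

8.6

Binomial terms of (0.582 + 0.418)^4: M 0.1147, M+2 0.3296, M+4 0.3551, M+6 0.1700, M+8 0.0305 → M+4 is the base peak.
P(M+4) = C(4,2) × 0.582^2 × 0.418^2 = 6 × 0.338724 × 0.174724 = 0.355099 (base)
P(M+8) = C(4,4) × 0.582^0 × 0.418^4 = 1 × 1.0000 × 0.03052848 = 0.030528
Relative intensity = 0.030528 / 0.355099 × 100 = 8.6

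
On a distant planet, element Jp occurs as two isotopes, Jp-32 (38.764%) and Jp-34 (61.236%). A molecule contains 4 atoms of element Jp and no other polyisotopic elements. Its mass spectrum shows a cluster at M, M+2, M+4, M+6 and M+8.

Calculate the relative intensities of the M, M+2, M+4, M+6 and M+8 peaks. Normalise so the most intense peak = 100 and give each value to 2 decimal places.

6.34 : 40.07 : 94.95 : 100.00 : 39.49

The 4 Jp atoms are independent, so intensities follow the terms of (0.38764 + 0.61236)^4.
P(M) = 0.38764^4 = 0.022580
P(M+2) = 4 × 0.38764^3 × 0.61236^1 = 0.142677
P(M+4) = 6 × 0.38764^2 × 0.61236^2 = 0.338082
P(M+6) = 4 × 0.38764^1 × 0.61236^3 = 0.356048
P(M+8) = 0.61236^4 = 0.140614
The M+6 peak is largest (0.356048); scaling to 100 gives 6.34 : 40.07 : 94.95 : 100.00 : 39.49.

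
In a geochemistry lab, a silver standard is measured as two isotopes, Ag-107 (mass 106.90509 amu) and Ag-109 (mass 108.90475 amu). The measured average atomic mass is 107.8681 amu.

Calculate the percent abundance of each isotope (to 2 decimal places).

With x = fraction of Ag-107 (so Ag-109 is 1 − x):
106.90509·x + 108.90475·(1 − x) = 107.8681
(106.90509 − 108.90475)·x = 107.8681 − 108.90475
x = -1.03665 / -1.99966 = 0.51841 → 51.84% Ag-107, 48.16% Ag-109.

Ag-107: 51.84%, Ag-109: 48.16%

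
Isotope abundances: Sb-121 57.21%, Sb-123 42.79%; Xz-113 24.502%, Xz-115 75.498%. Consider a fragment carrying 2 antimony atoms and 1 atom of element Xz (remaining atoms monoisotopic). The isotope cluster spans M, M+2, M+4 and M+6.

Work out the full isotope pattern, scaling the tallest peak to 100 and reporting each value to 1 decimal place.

Antimony pattern (n=2): 0.32729841 : 0.48960318 : 0.18309841
Element Xz pattern (n=1): 0.24502 : 0.75498
Convolve the two distributions (both contribute in 2-u steps):
  M: 0.32729841×0.24502 = 0.080195
  M+2: 0.32729841×0.75498 + 0.48960318×0.24502 = 0.367066
  M+4: 0.48960318×0.75498 + 0.18309841×0.24502 = 0.414503
  M+6: 0.18309841×0.75498 = 0.138236
Scale to base peak (0.414503) = 100: 19.3 : 88.6 : 100.0 : 33.3

19.3 : 88.6 : 100.0 : 33.3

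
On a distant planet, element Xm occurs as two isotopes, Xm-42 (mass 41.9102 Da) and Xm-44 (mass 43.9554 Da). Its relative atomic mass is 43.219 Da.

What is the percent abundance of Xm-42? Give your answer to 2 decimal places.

36.01%

With x = fraction of Xm-42 (so Xm-44 is 1 − x):
41.9102·x + 43.9554·(1 − x) = 43.219
(41.9102 − 43.9554)·x = 43.219 − 43.9554
x = -0.7364 / -2.0452 = 0.36006 → 36.01% Xm-42, 63.99% Xm-44.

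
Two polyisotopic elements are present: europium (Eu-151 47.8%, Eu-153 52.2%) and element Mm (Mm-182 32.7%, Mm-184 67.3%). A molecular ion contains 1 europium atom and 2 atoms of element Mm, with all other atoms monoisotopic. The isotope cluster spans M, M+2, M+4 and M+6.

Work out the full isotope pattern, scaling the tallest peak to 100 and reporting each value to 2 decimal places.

Europium pattern (n=1): 0.4780 : 0.5220
Element Mm pattern (n=2): 0.106929 : 0.440142 : 0.452929
Convolve the two distributions (both contribute in 2-u steps):
  M: 0.4780×0.106929 = 0.051112
  M+2: 0.4780×0.440142 + 0.5220×0.106929 = 0.266205
  M+4: 0.4780×0.452929 + 0.5220×0.440142 = 0.446254
  M+6: 0.5220×0.452929 = 0.236429
Scale to base peak (0.446254) = 100: 11.45 : 59.65 : 100.00 : 52.98

11.45 : 59.65 : 100.00 : 52.98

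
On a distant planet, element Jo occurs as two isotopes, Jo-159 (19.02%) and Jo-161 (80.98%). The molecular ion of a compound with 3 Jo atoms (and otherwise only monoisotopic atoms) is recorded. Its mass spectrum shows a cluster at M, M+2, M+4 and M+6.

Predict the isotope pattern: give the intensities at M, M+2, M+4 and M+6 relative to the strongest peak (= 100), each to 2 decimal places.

1.30 : 16.55 : 70.46 : 100.00

Expanding (0.1902 + 0.8098)^3:
P(M) = 0.1902^3 = 0.006881
P(M+2) = 3 × 0.1902^2 × 0.8098^1 = 0.087886
P(M+4) = 3 × 0.1902^1 × 0.8098^2 = 0.374186
P(M+6) = 0.8098^3 = 0.531047
The M+6 peak is largest (0.531047); scaling to 100 gives 1.30 : 16.55 : 70.46 : 100.00.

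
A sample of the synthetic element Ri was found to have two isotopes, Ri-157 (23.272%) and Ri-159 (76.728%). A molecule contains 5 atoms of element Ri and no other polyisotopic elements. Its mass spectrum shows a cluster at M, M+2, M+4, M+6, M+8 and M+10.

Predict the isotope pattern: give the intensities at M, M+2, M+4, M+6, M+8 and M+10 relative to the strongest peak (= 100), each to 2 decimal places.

0.17 : 2.79 : 18.40 : 60.66 : 100.00 : 65.94

Expanding (0.23272 + 0.76728)^5:
P(M) = 0.23272^5 = 0.000683
P(M+2) = 5 × 0.23272^4 × 0.76728^1 = 0.011253
P(M+4) = 10 × 0.23272^3 × 0.76728^2 = 0.074201
P(M+6) = 10 × 0.23272^2 × 0.76728^3 = 0.244641
P(M+8) = 5 × 0.23272^1 × 0.76728^4 = 0.403292
P(M+10) = 0.76728^5 = 0.265931
The M+8 peak is largest (0.403292); scaling to 100 gives 0.17 : 2.79 : 18.40 : 60.66 : 100.00 : 65.94.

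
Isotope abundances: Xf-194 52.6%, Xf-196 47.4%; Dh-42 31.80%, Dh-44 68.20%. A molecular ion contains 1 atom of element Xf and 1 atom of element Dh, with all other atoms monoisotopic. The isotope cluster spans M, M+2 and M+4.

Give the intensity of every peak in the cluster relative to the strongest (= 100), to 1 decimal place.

32.8 : 100.0 : 63.5

Element Xf pattern (n=1): 0.5260 : 0.4740
Element Dh pattern (n=1): 0.3180 : 0.6820
Convolve the two distributions (both contribute in 2-u steps):
  M: 0.5260×0.3180 = 0.167268
  M+2: 0.5260×0.6820 + 0.4740×0.3180 = 0.509464
  M+4: 0.4740×0.6820 = 0.323268
Scale to base peak (0.509464) = 100: 32.8 : 100.0 : 63.5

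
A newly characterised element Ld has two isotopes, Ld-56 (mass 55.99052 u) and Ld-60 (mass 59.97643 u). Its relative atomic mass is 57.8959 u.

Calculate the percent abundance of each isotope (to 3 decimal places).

Writing the weighted mean with unknown fraction x of Ld-56:
55.99052·x + 59.97643·(1 − x) = 57.8959
(55.99052 − 59.97643)·x = 57.8959 − 59.97643
x = -2.08053 / -3.98591 = 0.52197 → 52.197% Ld-56, 47.803% Ld-60.

Ld-56: 52.197%, Ld-60: 47.803%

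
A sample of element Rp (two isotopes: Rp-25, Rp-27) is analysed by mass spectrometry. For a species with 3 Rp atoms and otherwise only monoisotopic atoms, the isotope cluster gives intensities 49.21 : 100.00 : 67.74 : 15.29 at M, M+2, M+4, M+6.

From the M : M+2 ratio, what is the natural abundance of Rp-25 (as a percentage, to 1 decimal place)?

Write p for the Rp-25 fraction. I(M+2)/I(M) = [C(3,1)·p^2·(1−p)] / p^3 = 3·(1−p)/p = 100.00/49.21 = 2.0321
(1−p)/p = 2.0321/3 = 0.6774  ⇒  p = 1/(1 + 0.6774) = 0.5962
Rp-25: 59.6%, Rp-27: 40.4%.

59.6%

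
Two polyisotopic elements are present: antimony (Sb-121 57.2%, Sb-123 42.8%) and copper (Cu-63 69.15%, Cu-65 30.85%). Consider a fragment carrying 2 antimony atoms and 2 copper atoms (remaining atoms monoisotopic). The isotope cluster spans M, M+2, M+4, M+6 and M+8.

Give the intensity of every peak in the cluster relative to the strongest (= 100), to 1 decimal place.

Antimony pattern (n=2): 0.327184 : 0.489632 : 0.183184
Copper pattern (n=2): 0.47817225 : 0.4266555 : 0.09517225
Convolve the two distributions (both contribute in 2-u steps):
  M: 0.327184×0.47817225 = 0.156450
  M+2: 0.327184×0.4266555 + 0.489632×0.47817225 = 0.373723
  M+4: 0.327184×0.09517225 + 0.489632×0.4266555 + 0.183184×0.47817225 = 0.327637
  M+6: 0.489632×0.09517225 + 0.183184×0.4266555 = 0.124756
  M+8: 0.183184×0.09517225 = 0.017434
Scale to base peak (0.373723) = 100: 41.9 : 100.0 : 87.7 : 33.4 : 4.7

41.9 : 100.0 : 87.7 : 33.4 : 4.7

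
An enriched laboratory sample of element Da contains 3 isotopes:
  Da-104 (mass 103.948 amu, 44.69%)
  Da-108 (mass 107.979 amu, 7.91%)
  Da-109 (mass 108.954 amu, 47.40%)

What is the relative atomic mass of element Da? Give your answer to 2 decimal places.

106.64 amu

Ar = Σ fᵢ·mᵢ = 0.4469 × 103.948 + 0.0791 × 107.979 + 0.4740 × 108.954
= 46.4544 + 8.5411 + 51.6442 = 106.6397 amu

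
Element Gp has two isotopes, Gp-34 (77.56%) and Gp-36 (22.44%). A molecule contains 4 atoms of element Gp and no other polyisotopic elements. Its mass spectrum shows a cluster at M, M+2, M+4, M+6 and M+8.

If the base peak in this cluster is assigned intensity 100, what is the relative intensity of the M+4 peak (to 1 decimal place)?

Binomial terms of (0.7756 + 0.2244)^4: M 0.3619, M+2 0.4188, M+4 0.1817, M+6 0.0351, M+8 0.0025 → M+2 is the base peak.
P(M+2) = C(4,1) × 0.7756^3 × 0.2244^1 = 4 × 0.46656634 × 0.2244 = 0.418790 (base)
P(M+4) = C(4,2) × 0.7756^2 × 0.2244^2 = 6 × 0.60155536 × 0.05035536 = 0.181749
Relative intensity = 0.181749 / 0.418790 × 100 = 43.4

43.4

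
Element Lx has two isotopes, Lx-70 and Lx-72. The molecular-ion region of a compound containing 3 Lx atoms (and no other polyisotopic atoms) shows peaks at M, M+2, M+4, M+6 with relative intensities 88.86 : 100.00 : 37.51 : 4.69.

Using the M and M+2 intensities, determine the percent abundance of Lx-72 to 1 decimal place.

27.3%

If p is the fraction of Lx that is Lx-70, then I(M+2)/I(M) = [C(3,1)·p^2·(1−p)] / p^3 = 3·(1−p)/p = 100.00/88.86 = 1.1254
(1−p)/p = 1.1254/3 = 0.3751  ⇒  p = 1/(1 + 0.3751) = 0.7272
Lx-70: 72.7%, Lx-72: 27.3%.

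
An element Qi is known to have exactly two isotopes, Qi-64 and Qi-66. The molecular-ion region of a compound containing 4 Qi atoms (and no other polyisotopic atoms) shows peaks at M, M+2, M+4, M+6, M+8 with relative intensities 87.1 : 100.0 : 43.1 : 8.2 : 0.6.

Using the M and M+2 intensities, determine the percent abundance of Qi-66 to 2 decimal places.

Write p for the Qi-64 fraction. I(M+2)/I(M) = [C(4,1)·p^3·(1−p)] / p^4 = 4·(1−p)/p = 100.0/87.1 = 1.1481
(1−p)/p = 1.1481/4 = 0.2870  ⇒  p = 1/(1 + 0.2870) = 0.7770
Qi-64: 77.70%, Qi-66: 22.30%.

22.30%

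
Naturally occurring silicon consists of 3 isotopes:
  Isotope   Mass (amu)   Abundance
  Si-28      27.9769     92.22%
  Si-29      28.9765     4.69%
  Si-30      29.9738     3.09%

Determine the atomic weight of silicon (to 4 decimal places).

28.0855 amu

Average mass = Σ (abundance × isotope mass) = 0.9222 × 27.9769 + 0.0469 × 28.9765 + 0.0309 × 29.9738
= 25.80030 + 1.35900 + 0.92619 = 28.08549 amu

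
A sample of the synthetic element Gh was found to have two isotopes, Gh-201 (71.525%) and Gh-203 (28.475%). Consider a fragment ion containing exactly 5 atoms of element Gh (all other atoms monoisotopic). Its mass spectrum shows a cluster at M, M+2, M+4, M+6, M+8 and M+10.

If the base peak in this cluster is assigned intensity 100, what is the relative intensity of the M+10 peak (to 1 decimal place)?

0.5

Binomial terms of (0.71525 + 0.28475)^5: M 0.1872, M+2 0.3726, M+4 0.2967, M+6 0.1181, M+8 0.0235, M+10 0.0019 → M+2 is the base peak.
P(M+2) = C(5,1) × 0.71525^4 × 0.28475^1 = 5 × 0.26171672 × 0.28475 = 0.372619 (base)
P(M+10) = C(5,5) × 0.71525^0 × 0.28475^5 = 1 × 1.0000 × 0.00187206 = 0.001872
Relative intensity = 0.001872 / 0.372619 × 100 = 0.5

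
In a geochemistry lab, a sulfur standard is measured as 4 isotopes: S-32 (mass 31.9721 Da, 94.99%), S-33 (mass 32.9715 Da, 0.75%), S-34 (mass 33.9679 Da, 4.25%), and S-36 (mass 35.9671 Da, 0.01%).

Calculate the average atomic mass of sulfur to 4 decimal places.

Ar = Σ fᵢ·mᵢ = 0.9499 × 31.9721 + 0.0075 × 32.9715 + 0.0425 × 33.9679 + 0.0001 × 35.9671
= 30.37030 + 0.24729 + 1.44364 + 0.00360 = 32.06483 Da

32.0648 Da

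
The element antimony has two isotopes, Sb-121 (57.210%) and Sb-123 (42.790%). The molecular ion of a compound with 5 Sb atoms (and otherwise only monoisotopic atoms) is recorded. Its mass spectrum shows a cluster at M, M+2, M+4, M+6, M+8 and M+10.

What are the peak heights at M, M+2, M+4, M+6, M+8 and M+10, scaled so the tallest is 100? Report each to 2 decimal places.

Expanding (0.57210 + 0.42790)^5:
P(M) = 0.57210^5 = 0.061286
P(M+2) = 5 × 0.57210^4 × 0.42790^1 = 0.229192
P(M+4) = 10 × 0.57210^3 × 0.42790^2 = 0.342847
P(M+6) = 10 × 0.57210^2 × 0.42790^3 = 0.256431
P(M+8) = 5 × 0.57210^1 × 0.42790^4 = 0.095898
P(M+10) = 0.42790^5 = 0.014345
The M+4 peak is largest (0.342847); scaling to 100 gives 17.88 : 66.85 : 100.00 : 74.79 : 27.97 : 4.18.

17.88 : 66.85 : 100.00 : 74.79 : 27.97 : 4.18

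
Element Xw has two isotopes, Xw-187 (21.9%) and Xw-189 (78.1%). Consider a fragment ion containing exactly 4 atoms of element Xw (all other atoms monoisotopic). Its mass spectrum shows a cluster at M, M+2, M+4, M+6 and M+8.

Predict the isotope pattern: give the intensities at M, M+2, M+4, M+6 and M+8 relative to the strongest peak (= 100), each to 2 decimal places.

The 4 Xw atoms are independent, so intensities follow the terms of (0.219 + 0.781)^4.
P(M) = 0.219^4 = 0.002300
P(M+2) = 4 × 0.219^3 × 0.781^1 = 0.032813
P(M+4) = 6 × 0.219^2 × 0.781^2 = 0.175526
P(M+6) = 4 × 0.219^1 × 0.781^3 = 0.417308
P(M+8) = 0.781^4 = 0.372052
The M+6 peak is largest (0.417308); scaling to 100 gives 0.55 : 7.86 : 42.06 : 100.00 : 89.16.

0.55 : 7.86 : 42.06 : 100.00 : 89.16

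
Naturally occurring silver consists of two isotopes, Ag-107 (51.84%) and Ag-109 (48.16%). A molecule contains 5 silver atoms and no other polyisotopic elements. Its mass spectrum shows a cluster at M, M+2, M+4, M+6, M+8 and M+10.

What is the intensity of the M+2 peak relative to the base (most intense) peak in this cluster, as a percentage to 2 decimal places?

53.82%

Binomial terms of (0.5184 + 0.4816)^5: M 0.0374, M+2 0.1739, M+4 0.3231, M+6 0.3002, M+8 0.1394, M+10 0.0259 → M+4 is the base peak.
P(M+4) = C(5,2) × 0.5184^3 × 0.4816^2 = 10 × 0.13931407 × 0.23193856 = 0.323123 (base)
P(M+2) = C(5,1) × 0.5184^4 × 0.4816^1 = 5 × 0.07222041 × 0.4816 = 0.173907
Relative intensity = 0.173907 / 0.323123 × 100 = 53.82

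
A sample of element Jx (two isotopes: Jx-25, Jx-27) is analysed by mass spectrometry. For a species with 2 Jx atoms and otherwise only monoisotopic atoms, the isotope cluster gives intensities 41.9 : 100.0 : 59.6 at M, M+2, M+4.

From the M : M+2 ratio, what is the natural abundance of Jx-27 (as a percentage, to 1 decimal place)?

Write p for the Jx-25 fraction. I(M+2)/I(M) = [C(2,1)·p^1·(1−p)] / p^2 = 2·(1−p)/p = 100.0/41.9 = 2.3866
(1−p)/p = 2.3866/2 = 1.1933  ⇒  p = 1/(1 + 1.1933) = 0.4559
Jx-25: 45.6%, Jx-27: 54.4%.

54.4%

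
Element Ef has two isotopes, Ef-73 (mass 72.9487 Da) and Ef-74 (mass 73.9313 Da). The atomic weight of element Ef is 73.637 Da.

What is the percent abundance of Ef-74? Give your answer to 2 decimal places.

70.05%

With x = fraction of Ef-73 (so Ef-74 is 1 − x):
72.9487·x + 73.9313·(1 − x) = 73.637
(72.9487 − 73.9313)·x = 73.637 − 73.9313
x = -0.2943 / -0.9826 = 0.29951 → 29.95% Ef-73, 70.05% Ef-74.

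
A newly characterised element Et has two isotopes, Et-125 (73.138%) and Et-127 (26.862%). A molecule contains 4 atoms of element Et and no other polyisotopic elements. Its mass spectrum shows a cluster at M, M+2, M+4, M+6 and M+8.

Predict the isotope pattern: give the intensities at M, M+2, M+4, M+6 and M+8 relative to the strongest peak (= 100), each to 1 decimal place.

68.1 : 100.0 : 55.1 : 13.5 : 1.2

Each Et atom is independently Et-125 (p = 0.73138) or Et-127 (q = 0.26862); the cluster is the binomial expansion (p + q)^4.
P(M) = 0.73138^4 = 0.286136
P(M+2) = 4 × 0.73138^3 × 0.26862^1 = 0.420366
P(M+4) = 6 × 0.73138^2 × 0.26862^2 = 0.231587
P(M+6) = 4 × 0.73138^1 × 0.26862^3 = 0.056705
P(M+8) = 0.26862^4 = 0.005207
The M+2 peak is largest (0.420366); scaling to 100 gives 68.1 : 100.0 : 55.1 : 13.5 : 1.2.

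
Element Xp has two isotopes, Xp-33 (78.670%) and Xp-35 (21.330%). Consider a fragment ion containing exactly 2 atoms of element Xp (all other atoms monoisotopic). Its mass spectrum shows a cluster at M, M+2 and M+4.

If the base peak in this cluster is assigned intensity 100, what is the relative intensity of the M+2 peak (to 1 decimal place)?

Term probabilities: M 0.6189, M+2 0.3356, M+4 0.0455. Base peak = M.
P(M) = C(2,0) × 0.78670^2 × 0.21330^0 = 1 × 0.61889689 × 1.0000 = 0.618897 (base)
P(M+2) = C(2,1) × 0.78670^1 × 0.21330^1 = 2 × 0.7867 × 0.2133 = 0.335606
Relative intensity = 0.335606 / 0.618897 × 100 = 54.2

54.2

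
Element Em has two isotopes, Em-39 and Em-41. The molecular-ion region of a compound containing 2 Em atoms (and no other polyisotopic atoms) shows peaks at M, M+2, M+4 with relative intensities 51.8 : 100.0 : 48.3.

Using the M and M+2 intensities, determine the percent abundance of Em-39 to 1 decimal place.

50.9%

Write p for the Em-39 fraction. I(M+2)/I(M) = [C(2,1)·p^1·(1−p)] / p^2 = 2·(1−p)/p = 100.0/51.8 = 1.9305
(1−p)/p = 1.9305/2 = 0.9653  ⇒  p = 1/(1 + 0.9653) = 0.5088
Em-39: 50.9%, Em-41: 49.1%.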